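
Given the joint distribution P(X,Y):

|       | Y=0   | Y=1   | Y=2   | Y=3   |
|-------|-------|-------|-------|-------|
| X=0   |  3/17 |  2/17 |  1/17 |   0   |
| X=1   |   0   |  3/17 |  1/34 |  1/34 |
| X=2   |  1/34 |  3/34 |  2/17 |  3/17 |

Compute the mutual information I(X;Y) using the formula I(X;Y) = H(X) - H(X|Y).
0.4375 bits

I(X;Y) = H(X) - H(X|Y)

Marginal of X (row sums):
  P(X=0) = 3/17 + 2/17 + 1/17 + 0 = 6/17
  P(X=1) = 0 + 3/17 + 1/34 + 1/34 = 4/17
  P(X=2) = 1/34 + 3/34 + 2/17 + 3/17 = 7/17
H(X) = -[(6/17)·log₂(6/17) + (4/17)·log₂(4/17) + (7/17)·log₂(7/17)]
  = 0.5303 + 0.4912 + 0.5271 = 1.5486 bits

Marginal of Y (column sums):
  P(Y=0) = 3/17 + 0 + 1/34 = 7/34
  P(Y=1) = 2/17 + 3/17 + 3/34 = 13/34
  P(Y=2) = 1/17 + 1/34 + 2/17 = 7/34
  P(Y=3) = 0 + 1/34 + 3/17 = 7/34
H(X|Y) = Σ_y P(y)·H(X|Y=y):
  Y=0: P(Y=0) = 7/34, P(X|Y=0) = (6/7, 0, 1/7) → H(X|Y=0) = 0.5917
  Y=1: P(Y=1) = 13/34, P(X|Y=1) = (4/13, 6/13, 3/13) → H(X|Y=1) = 1.5262
  Y=2: P(Y=2) = 7/34, P(X|Y=2) = (2/7, 1/7, 4/7) → H(X|Y=2) = 1.3788
  Y=3: P(Y=3) = 7/34, P(X|Y=3) = (0, 1/7, 6/7) → H(X|Y=3) = 0.5917
H(X|Y) = (7/34)·0.5917 + (13/34)·1.5262 + (7/34)·1.3788 + (7/34)·0.5917 = 1.1111 bits

I(X;Y) = H(X) - H(X|Y) = 1.5486 - 1.1111 = 0.4375 bits

Cross-check via I(X;Y) = H(X) + H(Y) - H(X,Y): computing H(Y) from the column sums and H(X,Y) from the 12 cells in the same way gives H(Y) = 1.9386 bits and H(X,Y) = 3.0497 bits, so
I(X;Y) = 1.5486 + 1.9386 - 3.0497 = 0.4375 bits ✓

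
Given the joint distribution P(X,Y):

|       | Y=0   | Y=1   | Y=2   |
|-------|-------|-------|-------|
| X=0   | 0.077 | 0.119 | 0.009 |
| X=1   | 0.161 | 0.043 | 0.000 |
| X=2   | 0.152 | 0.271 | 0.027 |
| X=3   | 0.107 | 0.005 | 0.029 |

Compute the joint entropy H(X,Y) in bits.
2.9265 bits

H(X,Y) = -Σ_{x,y} P(x,y) log₂ P(x,y). Per-cell terms -P(x,y)·log₂P(x,y):
  X=0: 0.28482, 0.36545, 0.06116
  X=1: 0.42421, 0.19520, 0.00000
  X=2: 0.41311, 0.51047, 0.14069
  X=3: 0.34500, 0.03822, 0.14813
  (cells with P = 0 contribute 0)
Sum of the 12 terms: H(X,Y) = 2.9265 bits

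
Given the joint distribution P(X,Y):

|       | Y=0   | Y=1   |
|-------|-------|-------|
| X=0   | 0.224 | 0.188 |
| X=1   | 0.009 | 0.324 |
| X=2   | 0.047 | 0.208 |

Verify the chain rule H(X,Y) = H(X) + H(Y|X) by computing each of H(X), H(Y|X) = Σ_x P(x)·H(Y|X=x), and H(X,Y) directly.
H(X) = 1.5581 bits, H(Y|X) = 0.6452 bits, H(X,Y) = 2.2033 bits

Marginal of X (row sums):
  P(X=0) = 0.224 + 0.188 = 0.412
  P(X=1) = 0.009 + 0.324 = 0.333
  P(X=2) = 0.047 + 0.208 = 0.255
H(X) = -[0.412·log₂(0.412) + 0.333·log₂(0.333) + 0.255·log₂(0.255)]
  = 0.5271 + 0.5283 + 0.5027 = 1.5581 bits

H(Y|X) = Σ_x P(x)·H(Y|X=x):
  X=0: P(X=0) = 0.412, P(Y|X=0) = (56/103, 47/103) → H(Y|X=0) = 0.9945
  X=1: P(X=1) = 0.333, P(Y|X=1) = (1/37, 36/37) → H(Y|X=1) = 0.1793
  X=2: P(X=2) = 0.255, P(Y|X=2) = (47/255, 208/255) → H(Y|X=2) = 0.6894
H(Y|X) = 0.412·0.9945 + 0.333·0.1793 + 0.255·0.6894 = 0.6452 bits

H(X,Y) = -Σ_{x,y} P(x,y) log₂ P(x,y). Per-cell terms -P(x,y)·log₂P(x,y):
  X=0: 0.4835, 0.4533
  X=1: 0.0612, 0.5268
  X=2: 0.2073, 0.4712
Sum of the 6 terms: H(X,Y) = 2.2033 bits

Chain rule check:
  H(X) + H(Y|X) = 1.5581 + 0.6452 = 2.2033 bits
  H(X,Y) = 2.2033 bits
✓ Chain rule verified.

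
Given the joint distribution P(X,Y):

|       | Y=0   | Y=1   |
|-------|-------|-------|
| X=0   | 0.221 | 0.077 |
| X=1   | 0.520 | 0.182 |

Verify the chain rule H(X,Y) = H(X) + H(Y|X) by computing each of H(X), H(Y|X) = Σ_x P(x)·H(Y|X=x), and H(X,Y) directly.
H(X) = 0.8788 bits, H(Y|X) = 0.8252 bits, H(X,Y) = 1.7041 bits

Marginal of X (row sums):
  P(X=0) = 0.221 + 0.077 = 0.298
  P(X=1) = 0.520 + 0.182 = 0.702
H(X) = -[0.298·log₂(0.298) + 0.702·log₂(0.702)]
  = 0.5205 + 0.3583 = 0.8788 bits

H(Y|X) = Σ_x P(x)·H(Y|X=x):
  X=0: P(X=0) = 0.298, P(Y|X=0) = (221/298, 77/298) → H(Y|X=0) = 0.8243
  X=1: P(X=1) = 0.702, P(Y|X=1) = (20/27, 7/27) → H(Y|X=1) = 0.8256
H(Y|X) = 0.298·0.8243 + 0.702·0.8256 = 0.8252 bits

H(X,Y) = -Σ_{x,y} P(x,y) log₂ P(x,y). Per-cell terms -P(x,y)·log₂P(x,y):
  X=0: 0.4813, 0.2848
  X=1: 0.4906, 0.4474
Sum of the 4 terms: H(X,Y) = 1.7041 bits

Chain rule check:
  H(X) + H(Y|X) = 0.8788 + 0.8252 = 1.7040 bits
  H(X,Y) = 1.7041 bits
✓ Chain rule verified (Δ = 0.0001 is 4-dp rounding noise: each of the three values was rounded independently).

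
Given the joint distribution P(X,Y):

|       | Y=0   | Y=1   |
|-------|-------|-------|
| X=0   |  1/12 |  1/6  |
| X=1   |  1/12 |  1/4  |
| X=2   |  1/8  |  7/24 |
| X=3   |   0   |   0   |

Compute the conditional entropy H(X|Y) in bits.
1.5509 bits

H(X|Y) = H(X,Y) - H(Y)

H(X,Y) = -Σ_{x,y} P(x,y) log₂ P(x,y). Per-cell terms -P(x,y)·log₂P(x,y):
  X=0: 0.29875, 0.43083
  X=1: 0.29875, 0.50000
  X=2: 0.37500, 0.51847
  X=3: 0.00000, 0.00000
  (cells with P = 0 contribute 0)
Sum of the 8 terms: H(X,Y) = 2.4218 bits

Marginal of Y (column sums):
  P(Y=0) = 1/12 + 1/12 + 1/8 + 0 = 7/24
  P(Y=1) = 1/6 + 1/4 + 7/24 + 0 = 17/24
H(Y) = -[(7/24)·log₂(7/24) + (17/24)·log₂(17/24)]
  = 0.51847 + 0.35240 = 0.8709 bits

H(X|Y) = H(X,Y) - H(Y) = 2.4218 - 0.8709 = 1.5509 bits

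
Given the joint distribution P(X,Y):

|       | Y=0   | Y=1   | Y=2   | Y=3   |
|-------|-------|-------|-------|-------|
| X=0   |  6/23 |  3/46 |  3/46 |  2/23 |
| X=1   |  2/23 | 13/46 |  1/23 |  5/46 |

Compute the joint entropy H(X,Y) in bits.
2.6922 bits

H(X,Y) = -Σ_{x,y} P(x,y) log₂ P(x,y). Per-cell terms -P(x,y)·log₂P(x,y):
  X=0: 0.5057, 0.2569, 0.2569, 0.3064
  X=1: 0.3064, 0.5152, 0.1967, 0.3480
Sum of the 8 terms: H(X,Y) = 2.6922 bits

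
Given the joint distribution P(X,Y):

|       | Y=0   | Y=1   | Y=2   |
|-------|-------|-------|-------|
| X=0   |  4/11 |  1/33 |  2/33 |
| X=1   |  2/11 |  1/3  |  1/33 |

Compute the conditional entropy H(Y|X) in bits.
1.0630 bits

H(Y|X) = H(X,Y) - H(X)

H(X,Y) = -Σ_{x,y} P(x,y) log₂ P(x,y). Per-cell terms -P(x,y)·log₂P(x,y):
  X=0: 0.53070, 0.15286, 0.24511
  X=1: 0.44717, 0.52832, 0.15286
Sum of the 6 terms: H(X,Y) = 2.0570 bits

Marginal of X (row sums):
  P(X=0) = 4/11 + 1/33 + 2/33 = 5/11
  P(X=1) = 2/11 + 1/3 + 1/33 = 6/11
H(X) = -[(5/11)·log₂(5/11) + (6/11)·log₂(6/11)]
  = 0.51705 + 0.47698 = 0.9940 bits

H(Y|X) = H(X,Y) - H(X) = 2.0570 - 0.9940 = 1.0630 bits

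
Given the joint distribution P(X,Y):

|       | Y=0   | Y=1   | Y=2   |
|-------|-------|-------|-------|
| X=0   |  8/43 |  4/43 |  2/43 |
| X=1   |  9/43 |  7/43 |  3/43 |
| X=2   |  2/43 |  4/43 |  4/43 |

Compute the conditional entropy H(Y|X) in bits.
1.4488 bits

H(Y|X) = H(X,Y) - H(X)

H(X,Y) = -Σ_{x,y} P(x,y) log₂ P(x,y). Per-cell terms -P(x,y)·log₂P(x,y):
  X=0: 0.45140, 0.31872, 0.20587
  X=1: 0.47226, 0.42633, 0.26800
  X=2: 0.20587, 0.31872, 0.31872
Sum of the 9 terms: H(X,Y) = 2.9859 bits

Marginal of X (row sums):
  P(X=0) = 8/43 + 4/43 + 2/43 = 14/43
  P(X=1) = 9/43 + 7/43 + 3/43 = 19/43
  P(X=2) = 2/43 + 4/43 + 4/43 = 10/43
H(X) = -[(14/43)·log₂(14/43) + (19/43)·log₂(19/43) + (10/43)·log₂(10/43)]
  = 0.52709 + 0.52066 + 0.48938 = 1.5371 bits

H(Y|X) = H(X,Y) - H(X) = 2.9859 - 1.5371 = 1.4488 bits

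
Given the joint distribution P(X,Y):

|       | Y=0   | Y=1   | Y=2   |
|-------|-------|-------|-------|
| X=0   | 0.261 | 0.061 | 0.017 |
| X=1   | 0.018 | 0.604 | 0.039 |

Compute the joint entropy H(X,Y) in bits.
1.5781 bits

H(X,Y) = -Σ_{x,y} P(x,y) log₂ P(x,y). Per-cell terms -P(x,y)·log₂P(x,y):
  X=0: 0.50579, 0.24614, 0.09993
  X=1: 0.10433, 0.43934, 0.18253
Sum of the 6 terms: H(X,Y) = 1.5781 bits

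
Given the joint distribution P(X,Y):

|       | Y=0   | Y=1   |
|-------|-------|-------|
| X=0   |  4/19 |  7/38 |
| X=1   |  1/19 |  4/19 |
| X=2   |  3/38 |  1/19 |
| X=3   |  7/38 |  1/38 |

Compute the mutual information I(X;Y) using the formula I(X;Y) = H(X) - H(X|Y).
0.1724 bits

I(X;Y) = H(X) - H(X|Y)

Marginal of X (row sums):
  P(X=0) = 4/19 + 7/38 = 15/38
  P(X=1) = 1/19 + 4/19 = 5/19
  P(X=2) = 3/38 + 1/19 = 5/38
  P(X=3) = 7/38 + 1/38 = 4/19
H(X) = -[(15/38)·log₂(15/38) + (5/19)·log₂(5/19) + (5/38)·log₂(5/38) + (4/19)·log₂(4/19)]
  = 0.52936 + 0.50684 + 0.38500 + 0.47325 = 1.89445 bits

Marginal of Y (column sums):
  P(Y=0) = 4/19 + 1/19 + 3/38 + 7/38 = 10/19
  P(Y=1) = 7/38 + 4/19 + 1/19 + 1/38 = 9/19
H(X|Y) = Σ_y P(y)·H(X|Y=y):
  Y=0: P(Y=0) = 10/19, P(X|Y=0) = (2/5, 1/10, 3/20, 7/20) → H(X|Y=0) = 1.80161
  Y=1: P(Y=1) = 9/19, P(X|Y=1) = (7/18, 4/9, 1/9, 1/18) → H(X|Y=1) = 1.63373
H(X|Y) = (10/19)·1.80161 + (9/19)·1.63373 = 1.72209 bits

I(X;Y) = H(X) - H(X|Y) = 1.89445 - 1.72209 = 0.1724 bits

Cross-check via I(X;Y) = H(X) + H(Y) - H(X,Y): computing H(Y) from the column sums and H(X,Y) from the 8 cells in the same way gives H(Y) = 0.99800 bits and H(X,Y) = 2.72009 bits, so
I(X;Y) = 1.89445 + 0.99800 - 2.72009 = 0.1724 bits ✓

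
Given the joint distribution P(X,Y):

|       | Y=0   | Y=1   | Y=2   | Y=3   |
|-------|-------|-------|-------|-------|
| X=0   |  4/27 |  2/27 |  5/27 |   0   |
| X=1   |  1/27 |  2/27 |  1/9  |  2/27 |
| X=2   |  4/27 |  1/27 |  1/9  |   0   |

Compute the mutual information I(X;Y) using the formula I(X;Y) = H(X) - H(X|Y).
0.1946 bits

I(X;Y) = H(X) - H(X|Y)

Marginal of X (row sums):
  P(X=0) = 4/27 + 2/27 + 5/27 + 0 = 11/27
  P(X=1) = 1/27 + 2/27 + 1/9 + 2/27 = 8/27
  P(X=2) = 4/27 + 1/27 + 1/9 + 0 = 8/27
H(X) = -[(11/27)·log₂(11/27) + (8/27)·log₂(8/27) + (8/27)·log₂(8/27)]
  = 0.52778 + 0.51997 + 0.51997 = 1.5677 bits

Marginal of Y (column sums):
  P(Y=0) = 4/27 + 1/27 + 4/27 = 1/3
  P(Y=1) = 2/27 + 2/27 + 1/27 = 5/27
  P(Y=2) = 5/27 + 1/9 + 1/9 = 11/27
  P(Y=3) = 0 + 2/27 + 0 = 2/27
H(X|Y) = Σ_y P(y)·H(X|Y=y):
  Y=0: P(Y=0) = 1/3, P(X|Y=0) = (4/9, 1/9, 4/9) → H(X|Y=0) = 1.39215
  Y=1: P(Y=1) = 5/27, P(X|Y=1) = (2/5, 2/5, 1/5) → H(X|Y=1) = 1.52193
  Y=2: P(Y=2) = 11/27, P(X|Y=2) = (5/11, 3/11, 3/11) → H(X|Y=2) = 1.53948
  Y=3: P(Y=3) = 2/27, P(X|Y=3) = (0, 1, 0) → H(X|Y=3) = 0.00000
H(X|Y) = (1/3)·1.39215 + (5/27)·1.52193 + (11/27)·1.53948 + (2/27)·0.00000 = 1.3731 bits

I(X;Y) = H(X) - H(X|Y) = 1.5677 - 1.3731 = 0.1946 bits

Cross-check via I(X;Y) = H(X) + H(Y) - H(X,Y): computing H(Y) from the column sums and H(X,Y) from the 12 cells in the same way gives H(Y) = 1.7848 bits and H(X,Y) = 3.1579 bits, so
I(X;Y) = 1.5677 + 1.7848 - 3.1579 = 0.1946 bits ✓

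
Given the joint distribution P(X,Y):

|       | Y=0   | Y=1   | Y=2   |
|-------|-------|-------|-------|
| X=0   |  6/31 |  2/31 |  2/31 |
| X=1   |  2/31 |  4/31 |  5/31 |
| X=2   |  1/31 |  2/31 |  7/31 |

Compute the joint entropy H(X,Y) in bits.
2.9293 bits

H(X,Y) = -Σ_{x,y} P(x,y) log₂ P(x,y). Per-cell terms -P(x,y)·log₂P(x,y):
  X=0: 0.45856, 0.25511, 0.25511
  X=1: 0.25511, 0.38119, 0.42456
  X=2: 0.15981, 0.25511, 0.48477
Sum of the 9 terms: H(X,Y) = 2.9293 bits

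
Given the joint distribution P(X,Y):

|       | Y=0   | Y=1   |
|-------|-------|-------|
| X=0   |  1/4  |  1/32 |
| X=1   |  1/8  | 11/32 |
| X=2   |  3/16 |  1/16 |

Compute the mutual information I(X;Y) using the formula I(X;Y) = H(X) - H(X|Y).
0.2522 bits

I(X;Y) = H(X) - H(X|Y)

Marginal of X (row sums):
  P(X=0) = 1/4 + 1/32 = 9/32
  P(X=1) = 1/8 + 11/32 = 15/32
  P(X=2) = 3/16 + 1/16 = 1/4
H(X) = -[(9/32)·log₂(9/32) + (15/32)·log₂(15/32) + (1/4)·log₂(1/4)]
  = 0.51471 + 0.51240 + 0.50000 = 1.5271 bits

Marginal of Y (column sums):
  P(Y=0) = 1/4 + 1/8 + 3/16 = 9/16
  P(Y=1) = 1/32 + 11/32 + 1/16 = 7/16
H(X|Y) = Σ_y P(y)·H(X|Y=y):
  Y=0: P(Y=0) = 9/16, P(X|Y=0) = (4/9, 2/9, 1/3) → H(X|Y=0) = 1.53049
  Y=1: P(Y=1) = 7/16, P(X|Y=1) = (1/14, 11/14, 1/7) → H(X|Y=1) = 0.94637
H(X|Y) = (9/16)·1.53049 + (7/16)·0.94637 = 1.2749 bits

I(X;Y) = H(X) - H(X|Y) = 1.5271 - 1.2749 = 0.2522 bits

Cross-check via I(X;Y) = H(X) + H(Y) - H(X,Y): computing H(Y) from the column sums and H(X,Y) from the 6 cells in the same way gives H(Y) = 0.9887 bits and H(X,Y) = 2.2636 bits, so
I(X;Y) = 1.5271 + 0.9887 - 2.2636 = 0.2522 bits ✓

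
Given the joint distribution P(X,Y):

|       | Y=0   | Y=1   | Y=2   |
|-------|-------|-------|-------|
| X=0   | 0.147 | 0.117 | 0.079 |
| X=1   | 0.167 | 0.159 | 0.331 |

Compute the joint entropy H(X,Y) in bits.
2.4391 bits

H(X,Y) = -Σ_{x,y} P(x,y) log₂ P(x,y). Per-cell terms -P(x,y)·log₂P(x,y):
  X=0: 0.4066, 0.3622, 0.2893
  X=1: 0.4312, 0.4218, 0.5280
Sum of the 6 terms: H(X,Y) = 2.4391 bits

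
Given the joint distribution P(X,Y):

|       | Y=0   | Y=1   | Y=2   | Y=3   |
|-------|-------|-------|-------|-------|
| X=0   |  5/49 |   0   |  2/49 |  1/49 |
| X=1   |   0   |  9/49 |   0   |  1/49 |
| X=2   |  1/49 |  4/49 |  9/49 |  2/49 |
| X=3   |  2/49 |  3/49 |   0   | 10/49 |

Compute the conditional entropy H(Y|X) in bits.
1.2078 bits

H(Y|X) = H(X,Y) - H(X)

H(X,Y) = -Σ_{x,y} P(x,y) log₂ P(x,y). Per-cell terms -P(x,y)·log₂P(x,y):
  X=0: 0.335998, 0.000000, 0.188356, 0.114586
  X=1: 0.000000, 0.449042, 0.000000, 0.114586
  X=2: 0.114586, 0.295078, 0.449042, 0.188356
  X=3: 0.188356, 0.246719, 0.000000, 0.467915
  (cells with P = 0 contribute 0)
Sum of the 16 terms: H(X,Y) = 3.15262 bits

Marginal of X (row sums):
  P(X=0) = 5/49 + 0 + 2/49 + 1/49 = 8/49
  P(X=1) = 0 + 9/49 + 0 + 1/49 = 10/49
  P(X=2) = 1/49 + 4/49 + 9/49 + 2/49 = 16/49
  P(X=3) = 2/49 + 3/49 + 0 + 10/49 = 15/49
H(X) = -[(8/49)·log₂(8/49) + (10/49)·log₂(10/49) + (16/49)·log₂(16/49) + (15/49)·log₂(15/49)]
  = 0.426891 + 0.467915 + 0.527252 + 0.522802 = 1.94486 bits

H(Y|X) = H(X,Y) - H(X) = 3.15262 - 1.94486 = 1.2078 bits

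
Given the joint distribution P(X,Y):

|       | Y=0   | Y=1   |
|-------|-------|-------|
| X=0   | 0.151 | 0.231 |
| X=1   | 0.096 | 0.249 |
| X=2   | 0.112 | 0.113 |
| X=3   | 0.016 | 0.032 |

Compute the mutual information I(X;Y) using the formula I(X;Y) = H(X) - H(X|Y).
0.0212 bits

I(X;Y) = H(X) - H(X|Y)

Marginal of X (row sums):
  P(X=0) = 0.151 + 0.231 = 0.382
  P(X=1) = 0.096 + 0.249 = 0.345
  P(X=2) = 0.112 + 0.113 = 0.225
  P(X=3) = 0.016 + 0.032 = 0.048
H(X) = -[0.382·log₂(0.382) + 0.345·log₂(0.345) + 0.225·log₂(0.225) + 0.048·log₂(0.048)]
  = 0.53035 + 0.52969 + 0.48420 + 0.21028 = 1.7545 bits

Marginal of Y (column sums):
  P(Y=0) = 0.151 + 0.096 + 0.112 + 0.016 = 0.375
  P(Y=1) = 0.231 + 0.249 + 0.113 + 0.032 = 0.625
H(X|Y) = Σ_y P(y)·H(X|Y=y):
  Y=0: P(Y=0) = 0.375, P(X|Y=0) = (151/375, 32/125, 112/375, 16/375) → H(X|Y=0) = 1.74654
  Y=1: P(Y=1) = 0.625, P(X|Y=1) = (231/625, 249/625, 113/625, 32/625) → H(X|Y=1) = 1.72535
H(X|Y) = 0.375·1.74654 + 0.625·1.72535 = 1.7333 bits

I(X;Y) = H(X) - H(X|Y) = 1.7545 - 1.7333 = 0.0212 bits

Cross-check via I(X;Y) = H(X) + H(Y) - H(X,Y): computing H(Y) from the column sums and H(X,Y) from the 8 cells in the same way gives H(Y) = 0.9544 bits and H(X,Y) = 2.6877 bits, so
I(X;Y) = 1.7545 + 0.9544 - 2.6877 = 0.0212 bits ✓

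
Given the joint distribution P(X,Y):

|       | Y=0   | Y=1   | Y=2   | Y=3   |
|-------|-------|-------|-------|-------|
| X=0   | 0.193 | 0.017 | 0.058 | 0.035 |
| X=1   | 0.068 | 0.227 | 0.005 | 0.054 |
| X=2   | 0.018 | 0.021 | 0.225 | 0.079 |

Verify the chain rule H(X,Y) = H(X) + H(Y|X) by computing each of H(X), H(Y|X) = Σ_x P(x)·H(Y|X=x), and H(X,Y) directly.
H(X) = 1.5818 bits, H(Y|X) = 1.3935 bits, H(X,Y) = 2.9753 bits

Marginal of X (row sums):
  P(X=0) = 0.193 + 0.017 + 0.058 + 0.035 = 0.303
  P(X=1) = 0.068 + 0.227 + 0.005 + 0.054 = 0.354
  P(X=2) = 0.018 + 0.021 + 0.225 + 0.079 = 0.343
H(X) = -[0.303·log₂(0.303) + 0.354·log₂(0.354) + 0.343·log₂(0.343)]
  = 0.52195 + 0.53036 + 0.52950 = 1.5818 bits

H(Y|X) = Σ_x P(x)·H(Y|X=x):
  X=0: P(X=0) = 0.303, P(Y|X=0) = (193/303, 17/303, 58/303, 35/303) → H(Y|X=0) = 1.46390
  X=1: P(X=1) = 0.354, P(Y|X=1) = (34/177, 227/354, 5/354, 9/59) → H(Y|X=1) = 1.36888
  X=2: P(X=2) = 0.343, P(Y|X=2) = (18/343, 3/49, 225/343, 79/343) → H(Y|X=2) = 1.35677
H(Y|X) = 0.303·1.46390 + 0.354·1.36888 + 0.343·1.35677 = 1.3935 bits

H(X,Y) = -Σ_{x,y} P(x,y) log₂ P(x,y). Per-cell terms -P(x,y)·log₂P(x,y):
  X=0: 0.45805, 0.09993, 0.23825, 0.16928
  X=1: 0.26373, 0.48561, 0.03822, 0.22739
  X=2: 0.10433, 0.11704, 0.48420, 0.28930
Sum of the 12 terms: H(X,Y) = 2.9753 bits

Chain rule check:
  H(X) + H(Y|X) = 1.5818 + 1.3935 = 2.9753 bits
  H(X,Y) = 2.9753 bits
✓ Chain rule verified.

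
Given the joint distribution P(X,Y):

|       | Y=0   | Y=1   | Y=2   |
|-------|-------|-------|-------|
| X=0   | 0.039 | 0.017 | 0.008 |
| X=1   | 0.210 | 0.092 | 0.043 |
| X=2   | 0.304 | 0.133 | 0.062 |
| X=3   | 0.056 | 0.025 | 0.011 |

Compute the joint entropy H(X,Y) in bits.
2.9184 bits

H(X,Y) = -Σ_{x,y} P(x,y) log₂ P(x,y). Per-cell terms -P(x,y)·log₂P(x,y):
  X=0: 0.18253, 0.09993, 0.05573
  X=1: 0.47282, 0.31668, 0.19520
  X=2: 0.52223, 0.38710, 0.24872
  X=3: 0.23287, 0.13305, 0.07157
Sum of the 12 terms: H(X,Y) = 2.9184 bits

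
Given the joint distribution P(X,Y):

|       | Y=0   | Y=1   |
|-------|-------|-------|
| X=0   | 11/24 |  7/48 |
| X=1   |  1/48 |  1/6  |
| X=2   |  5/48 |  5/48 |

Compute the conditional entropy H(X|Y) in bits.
1.1680 bits

H(X|Y) = H(X,Y) - H(Y)

H(X,Y) = -Σ_{x,y} P(x,y) log₂ P(x,y). Per-cell terms -P(x,y)·log₂P(x,y):
  X=0: 0.51587, 0.40507
  X=1: 0.11635, 0.43083
  X=2: 0.33990, 0.33990
Sum of the 6 terms: H(X,Y) = 2.1479 bits

Marginal of Y (column sums):
  P(Y=0) = 11/24 + 1/48 + 5/48 = 7/12
  P(Y=1) = 7/48 + 1/6 + 5/48 = 5/12
H(Y) = -[(7/12)·log₂(7/12) + (5/12)·log₂(5/12)]
  = 0.45360 + 0.52626 = 0.9799 bits

H(X|Y) = H(X,Y) - H(Y) = 2.1479 - 0.9799 = 1.1680 bits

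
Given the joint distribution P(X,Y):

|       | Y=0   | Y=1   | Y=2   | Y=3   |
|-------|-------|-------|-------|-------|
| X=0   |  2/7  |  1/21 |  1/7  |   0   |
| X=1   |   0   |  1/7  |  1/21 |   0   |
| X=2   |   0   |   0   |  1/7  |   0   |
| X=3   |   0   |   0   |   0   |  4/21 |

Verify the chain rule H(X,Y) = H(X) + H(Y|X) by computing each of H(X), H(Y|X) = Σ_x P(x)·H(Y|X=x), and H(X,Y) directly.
H(X) = 1.8221 bits, H(Y|X) = 0.7714 bits, H(X,Y) = 2.5935 bits

Marginal of X (row sums):
  P(X=0) = 2/7 + 1/21 + 1/7 + 0 = 10/21
  P(X=1) = 0 + 1/7 + 1/21 + 0 = 4/21
  P(X=2) = 0 + 0 + 1/7 + 0 = 1/7
  P(X=3) = 0 + 0 + 0 + 4/21 = 4/21
H(X) = -[(10/21)·log₂(10/21) + (4/21)·log₂(4/21) + (1/7)·log₂(1/7) + (4/21)·log₂(4/21)]
  = 0.50971 + 0.45568 + 0.40105 + 0.45568 = 1.8221 bits

H(Y|X) = Σ_x P(x)·H(Y|X=x):
  X=0: P(X=0) = 10/21, P(Y|X=0) = (3/5, 1/10, 3/10, 0) → H(Y|X=0) = 1.29546
  X=1: P(X=1) = 4/21, P(Y|X=1) = (0, 3/4, 1/4, 0) → H(Y|X=1) = 0.81128
  X=2: P(X=2) = 1/7, P(Y|X=2) = (0, 0, 1, 0) → H(Y|X=2) = 0.00000
  X=3: P(X=3) = 4/21, P(Y|X=3) = (0, 0, 0, 1) → H(Y|X=3) = 0.00000
H(Y|X) = (10/21)·1.29546 + (4/21)·0.81128 + (1/7)·0.00000 + (4/21)·0.00000 = 0.7714 bits

H(X,Y) = -Σ_{x,y} P(x,y) log₂ P(x,y). Per-cell terms -P(x,y)·log₂P(x,y):
  X=0: 0.51639, 0.20916, 0.40105, 0.00000
  X=1: 0.00000, 0.40105, 0.20916, 0.00000
  X=2: 0.00000, 0.00000, 0.40105, 0.00000
  X=3: 0.00000, 0.00000, 0.00000, 0.45568
  (cells with P = 0 contribute 0)
Sum of the 16 terms: H(X,Y) = 2.5935 bits

Chain rule check:
  H(X) + H(Y|X) = 1.8221 + 0.7714 = 2.5935 bits
  H(X,Y) = 2.5935 bits
✓ Chain rule verified.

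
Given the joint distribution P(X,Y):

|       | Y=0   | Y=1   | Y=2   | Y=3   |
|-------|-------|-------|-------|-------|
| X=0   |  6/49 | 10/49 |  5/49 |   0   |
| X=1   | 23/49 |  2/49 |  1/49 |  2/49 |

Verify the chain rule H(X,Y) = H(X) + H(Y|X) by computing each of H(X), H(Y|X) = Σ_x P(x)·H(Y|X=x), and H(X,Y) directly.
H(X) = 0.9852 bits, H(Y|X) = 1.1931 bits, H(X,Y) = 2.1784 bits

Marginal of X (row sums):
  P(X=0) = 6/49 + 10/49 + 5/49 + 0 = 3/7
  P(X=1) = 23/49 + 2/49 + 1/49 + 2/49 = 4/7
H(X) = -[(3/7)·log₂(3/7) + (4/7)·log₂(4/7)]
  = 0.52388 + 0.46135 = 0.9852 bits

H(Y|X) = Σ_x P(x)·H(Y|X=x):
  X=0: P(X=0) = 3/7, P(Y|X=0) = (2/7, 10/21, 5/21, 0) → H(Y|X=0) = 1.51905
  X=1: P(X=1) = 4/7, P(Y|X=1) = (23/28, 1/14, 1/28, 1/14) → H(Y|X=1) = 0.94871
H(Y|X) = (3/7)·1.51905 + (4/7)·0.94871 = 1.1931 bits

H(X,Y) = -Σ_{x,y} P(x,y) log₂ P(x,y). Per-cell terms -P(x,y)·log₂P(x,y):
  X=0: 0.37099, 0.46791, 0.33600, 0.00000
  X=1: 0.51217, 0.18836, 0.11459, 0.18836
  (cells with P = 0 contribute 0)
Sum of the 8 terms: H(X,Y) = 2.1784 bits

Chain rule check:
  H(X) + H(Y|X) = 0.9852 + 1.1931 = 2.1783 bits
  H(X,Y) = 2.1784 bits
✓ Chain rule verified (Δ = 0.0001 is 4-dp rounding noise: each of the three values was rounded independently).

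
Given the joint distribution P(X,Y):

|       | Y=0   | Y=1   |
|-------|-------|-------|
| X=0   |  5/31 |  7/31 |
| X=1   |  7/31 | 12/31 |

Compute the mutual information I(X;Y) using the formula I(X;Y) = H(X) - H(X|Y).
0.0017 bits

I(X;Y) = H(X) - H(X|Y)

Marginal of X (row sums):
  P(X=0) = 5/31 + 7/31 = 12/31
  P(X=1) = 7/31 + 12/31 = 19/31
H(X) = -[(12/31)·log₂(12/31) + (19/31)·log₂(19/31)]
  = 0.53003 + 0.43287 = 0.9629 bits

Marginal of Y (column sums):
  P(Y=0) = 5/31 + 7/31 = 12/31
  P(Y=1) = 7/31 + 12/31 = 19/31
H(X|Y) = Σ_y P(y)·H(X|Y=y):
  Y=0: P(Y=0) = 12/31, P(X|Y=0) = (5/12, 7/12) → H(X|Y=0) = 0.97987
  Y=1: P(Y=1) = 19/31, P(X|Y=1) = (7/19, 12/19) → H(X|Y=1) = 0.94945
H(X|Y) = (12/31)·0.97987 + (19/31)·0.94945 = 0.9612 bits

I(X;Y) = H(X) - H(X|Y) = 0.9629 - 0.9612 = 0.0017 bits

Cross-check via I(X;Y) = H(X) + H(Y) - H(X,Y): computing H(Y) from the column sums and H(X,Y) from the 4 cells in the same way gives H(Y) = 0.9629 bits and H(X,Y) = 1.9241 bits, so
I(X;Y) = 0.9629 + 0.9629 - 1.9241 = 0.0017 bits ✓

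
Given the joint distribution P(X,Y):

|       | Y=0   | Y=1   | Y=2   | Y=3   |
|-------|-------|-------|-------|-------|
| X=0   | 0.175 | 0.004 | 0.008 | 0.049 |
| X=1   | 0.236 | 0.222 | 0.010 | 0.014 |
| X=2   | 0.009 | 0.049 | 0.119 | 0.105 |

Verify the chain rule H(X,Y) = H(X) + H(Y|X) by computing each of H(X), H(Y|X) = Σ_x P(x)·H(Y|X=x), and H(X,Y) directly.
H(X) = 1.5141 bits, H(Y|X) = 1.3343 bits, H(X,Y) = 2.8484 bits

Marginal of X (row sums):
  P(X=0) = 0.175 + 0.004 + 0.008 + 0.049 = 0.236
  P(X=1) = 0.236 + 0.222 + 0.010 + 0.014 = 0.482
  P(X=2) = 0.009 + 0.049 + 0.119 + 0.105 = 0.282
H(X) = -[0.236·log₂(0.236) + 0.482·log₂(0.482) + 0.282·log₂(0.282)]
  = 0.49162 + 0.50750 + 0.51500 = 1.5141 bits

H(Y|X) = Σ_x P(x)·H(Y|X=x):
  X=0: P(X=0) = 0.236, P(Y|X=0) = (175/236, 1/59, 2/59, 49/236) → H(Y|X=0) = 1.05602
  X=1: P(X=1) = 0.482, P(Y|X=1) = (118/241, 111/241, 5/241, 7/241) → H(Y|X=1) = 1.28387
  X=2: P(X=2) = 0.282, P(Y|X=2) = (3/94, 49/282, 119/282, 35/94) → H(Y|X=2) = 1.65328
H(Y|X) = 0.236·1.05602 + 0.482·1.28387 + 0.282·1.65328 = 1.3343 bits

H(X,Y) = -Σ_{x,y} P(x,y) log₂ P(x,y). Per-cell terms -P(x,y)·log₂P(x,y):
  X=0: 0.44005, 0.03186, 0.05573, 0.21320
  X=1: 0.49162, 0.48204, 0.06644, 0.08622
  X=2: 0.06116, 0.21320, 0.36545, 0.34141
Sum of the 12 terms: H(X,Y) = 2.8484 bits

Chain rule check:
  H(X) + H(Y|X) = 1.5141 + 1.3343 = 2.8484 bits
  H(X,Y) = 2.8484 bits
✓ Chain rule verified.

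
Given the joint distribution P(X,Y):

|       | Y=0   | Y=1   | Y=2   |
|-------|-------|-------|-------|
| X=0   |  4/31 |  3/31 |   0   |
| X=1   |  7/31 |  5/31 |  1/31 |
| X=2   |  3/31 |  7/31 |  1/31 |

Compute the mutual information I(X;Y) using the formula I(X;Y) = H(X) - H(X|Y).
0.0737 bits

I(X;Y) = H(X) - H(X|Y)

Marginal of X (row sums):
  P(X=0) = 4/31 + 3/31 + 0 = 7/31
  P(X=1) = 7/31 + 5/31 + 1/31 = 13/31
  P(X=2) = 3/31 + 7/31 + 1/31 = 11/31
H(X) = -[(7/31)·log₂(7/31) + (13/31)·log₂(13/31) + (11/31)·log₂(11/31)]
  = 0.48477 + 0.52577 + 0.53040 = 1.5409 bits

Marginal of Y (column sums):
  P(Y=0) = 4/31 + 7/31 + 3/31 = 14/31
  P(Y=1) = 3/31 + 5/31 + 7/31 = 15/31
  P(Y=2) = 0 + 1/31 + 1/31 = 2/31
H(X|Y) = Σ_y P(y)·H(X|Y=y):
  Y=0: P(Y=0) = 14/31, P(X|Y=0) = (2/7, 1/2, 3/14) → H(X|Y=0) = 1.49261
  Y=1: P(Y=1) = 15/31, P(X|Y=1) = (1/5, 1/3, 7/15) → H(X|Y=1) = 1.50582
  Y=2: P(Y=2) = 2/31, P(X|Y=2) = (0, 1/2, 1/2) → H(X|Y=2) = 1.00000
H(X|Y) = (14/31)·1.49261 + (15/31)·1.50582 + (2/31)·1.00000 = 1.4672 bits

I(X;Y) = H(X) - H(X|Y) = 1.5409 - 1.4672 = 0.0737 bits

Cross-check via I(X;Y) = H(X) + H(Y) - H(X,Y): computing H(Y) from the column sums and H(X,Y) from the 9 cells in the same way gives H(Y) = 1.2798 bits and H(X,Y) = 2.7470 bits, so
I(X;Y) = 1.5409 + 1.2798 - 2.7470 = 0.0737 bits ✓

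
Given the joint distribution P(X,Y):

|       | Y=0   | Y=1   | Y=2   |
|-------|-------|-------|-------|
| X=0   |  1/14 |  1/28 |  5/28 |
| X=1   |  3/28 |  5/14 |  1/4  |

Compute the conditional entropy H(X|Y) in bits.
0.7660 bits

H(X|Y) = H(X,Y) - H(Y)

H(X,Y) = -Σ_{x,y} P(x,y) log₂ P(x,y). Per-cell terms -P(x,y)·log₂P(x,y):
  X=0: 0.27195, 0.17169, 0.44383
  X=1: 0.34526, 0.53051, 0.50000
Sum of the 6 terms: H(X,Y) = 2.26324 bits

Marginal of Y (column sums):
  P(Y=0) = 1/14 + 3/28 = 5/28
  P(Y=1) = 1/28 + 5/14 = 11/28
  P(Y=2) = 5/28 + 1/4 = 3/7
H(Y) = -[(5/28)·log₂(5/28) + (11/28)·log₂(11/28) + (3/7)·log₂(3/7)]
  = 0.44383 + 0.52954 + 0.52388 = 1.49725 bits

H(X|Y) = H(X,Y) - H(Y) = 2.26324 - 1.49725 = 0.7660 bits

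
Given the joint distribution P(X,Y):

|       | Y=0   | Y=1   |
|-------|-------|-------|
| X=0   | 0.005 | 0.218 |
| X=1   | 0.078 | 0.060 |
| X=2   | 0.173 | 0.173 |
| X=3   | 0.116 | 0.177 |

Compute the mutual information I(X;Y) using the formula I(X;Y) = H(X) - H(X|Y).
0.1516 bits

I(X;Y) = H(X) - H(X|Y)

Marginal of X (row sums):
  P(X=0) = 0.005 + 0.218 = 0.223
  P(X=1) = 0.078 + 0.060 = 0.138
  P(X=2) = 0.173 + 0.173 = 0.346
  P(X=3) = 0.116 + 0.177 = 0.293
H(X) = -[0.223·log₂(0.223) + 0.138·log₂(0.138) + 0.346·log₂(0.346) + 0.293·log₂(0.293)]
  = 0.4828 + 0.3943 + 0.5298 + 0.5189 = 1.9258 bits

Marginal of Y (column sums):
  P(Y=0) = 0.005 + 0.078 + 0.173 + 0.116 = 0.372
  P(Y=1) = 0.218 + 0.060 + 0.173 + 0.177 = 0.628
H(X|Y) = Σ_y P(y)·H(X|Y=y):
  Y=0: P(Y=0) = 0.372, P(X|Y=0) = (5/372, 13/62, 173/372, 29/93) → H(X|Y=0) = 1.5940
  Y=1: P(Y=1) = 0.628, P(X|Y=1) = (109/314, 15/157, 173/628, 177/628) → H(X|Y=1) = 1.8809
H(X|Y) = 0.372·1.5940 + 0.628·1.8809 = 1.7742 bits

I(X;Y) = H(X) - H(X|Y) = 1.9258 - 1.7742 = 0.1516 bits

Cross-check via I(X;Y) = H(X) + H(Y) - H(X,Y): computing H(Y) from the column sums and H(X,Y) from the 8 cells in the same way gives H(Y) = 0.9522 bits and H(X,Y) = 2.7264 bits, so
I(X;Y) = 1.9258 + 0.9522 - 2.7264 = 0.1516 bits ✓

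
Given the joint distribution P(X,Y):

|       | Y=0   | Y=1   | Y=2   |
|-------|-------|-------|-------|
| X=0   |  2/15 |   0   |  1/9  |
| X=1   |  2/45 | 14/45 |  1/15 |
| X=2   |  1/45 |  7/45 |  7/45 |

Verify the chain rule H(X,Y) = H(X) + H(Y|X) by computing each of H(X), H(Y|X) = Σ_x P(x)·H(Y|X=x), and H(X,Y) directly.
H(X) = 1.5503 bits, H(Y|X) = 1.1308 bits, H(X,Y) = 2.6812 bits

Marginal of X (row sums):
  P(X=0) = 2/15 + 0 + 1/9 = 11/45
  P(X=1) = 2/45 + 14/45 + 1/15 = 19/45
  P(X=2) = 1/45 + 7/45 + 7/45 = 1/3
H(X) = -[(11/45)·log₂(11/45) + (19/45)·log₂(19/45) + (1/3)·log₂(1/3)]
  = 0.4968 + 0.5252 + 0.5283 = 1.5503 bits

H(Y|X) = Σ_x P(x)·H(Y|X=x):
  X=0: P(X=0) = 11/45, P(Y|X=0) = (6/11, 0, 5/11) → H(Y|X=0) = 0.9940
  X=1: P(X=1) = 19/45, P(Y|X=1) = (2/19, 14/19, 3/19) → H(Y|X=1) = 1.0870
  X=2: P(X=2) = 1/3, P(Y|X=2) = (1/15, 7/15, 7/15) → H(Y|X=2) = 1.2867
H(Y|X) = (11/45)·0.9940 + (19/45)·1.0870 + (1/3)·1.2867 = 1.1308 bits

H(X,Y) = -Σ_{x,y} P(x,y) log₂ P(x,y). Per-cell terms -P(x,y)·log₂P(x,y):
  X=0: 0.3876, 0.0000, 0.3522
  X=1: 0.1996, 0.5241, 0.2605
  X=2: 0.1220, 0.4176, 0.4176
  (cells with P = 0 contribute 0)
Sum of the 9 terms: H(X,Y) = 2.6812 bits

Chain rule check:
  H(X) + H(Y|X) = 1.5503 + 1.1308 = 2.6811 bits
  H(X,Y) = 2.6812 bits
✓ Chain rule verified (Δ = 0.0001 is 4-dp rounding noise: each of the three values was rounded independently).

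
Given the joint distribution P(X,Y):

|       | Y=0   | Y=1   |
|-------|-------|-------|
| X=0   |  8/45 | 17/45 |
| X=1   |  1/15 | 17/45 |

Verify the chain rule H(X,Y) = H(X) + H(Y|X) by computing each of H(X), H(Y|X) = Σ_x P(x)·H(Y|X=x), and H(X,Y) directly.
H(X) = 0.9911 bits, H(Y|X) = 0.7735 bits, H(X,Y) = 1.7646 bits

Marginal of X (row sums):
  P(X=0) = 8/45 + 17/45 = 5/9
  P(X=1) = 1/15 + 17/45 = 4/9
H(X) = -[(5/9)·log₂(5/9) + (4/9)·log₂(4/9)]
  = 0.47111 + 0.51997 = 0.9911 bits

H(Y|X) = Σ_x P(x)·H(Y|X=x):
  X=0: P(X=0) = 5/9, P(Y|X=0) = (8/25, 17/25) → H(Y|X=0) = 0.90438
  X=1: P(X=1) = 4/9, P(Y|X=1) = (3/20, 17/20) → H(Y|X=1) = 0.60984
H(Y|X) = (5/9)·0.90438 + (4/9)·0.60984 = 0.7735 bits

H(X,Y) = -Σ_{x,y} P(x,y) log₂ P(x,y). Per-cell terms -P(x,y)·log₂P(x,y):
  X=0: 0.44300, 0.53055
  X=1: 0.26046, 0.53055
Sum of the 4 terms: H(X,Y) = 1.7646 bits

Chain rule check:
  H(X) + H(Y|X) = 0.9911 + 0.7735 = 1.7646 bits
  H(X,Y) = 1.7646 bits
✓ Chain rule verified.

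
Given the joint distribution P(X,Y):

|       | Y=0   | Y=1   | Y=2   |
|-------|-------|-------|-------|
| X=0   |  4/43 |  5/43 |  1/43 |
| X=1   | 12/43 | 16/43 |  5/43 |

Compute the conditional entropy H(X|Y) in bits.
0.7793 bits

H(X|Y) = H(X,Y) - H(Y)

H(X,Y) = -Σ_{x,y} P(x,y) log₂ P(x,y). Per-cell terms -P(x,y)·log₂P(x,y):
  X=0: 0.31872, 0.36097, 0.12619
  X=1: 0.51385, 0.53070, 0.36097
Sum of the 6 terms: H(X,Y) = 2.2114 bits

Marginal of Y (column sums):
  P(Y=0) = 4/43 + 12/43 = 16/43
  P(Y=1) = 5/43 + 16/43 = 21/43
  P(Y=2) = 1/43 + 5/43 = 6/43
H(Y) = -[(16/43)·log₂(16/43) + (21/43)·log₂(21/43) + (6/43)·log₂(6/43)]
  = 0.53070 + 0.50495 + 0.39646 = 1.4321 bits

H(X|Y) = H(X,Y) - H(Y) = 2.2114 - 1.4321 = 0.7793 bits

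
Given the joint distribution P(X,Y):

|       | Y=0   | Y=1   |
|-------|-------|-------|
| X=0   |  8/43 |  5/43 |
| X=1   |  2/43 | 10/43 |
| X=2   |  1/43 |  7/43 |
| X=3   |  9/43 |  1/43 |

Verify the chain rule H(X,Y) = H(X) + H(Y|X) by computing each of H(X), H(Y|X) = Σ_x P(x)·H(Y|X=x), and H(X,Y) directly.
H(X) = 1.9764 bits, H(Y|X) = 0.6822 bits, H(X,Y) = 2.6586 bits

Marginal of X (row sums):
  P(X=0) = 8/43 + 5/43 = 13/43
  P(X=1) = 2/43 + 10/43 = 12/43
  P(X=2) = 1/43 + 7/43 = 8/43
  P(X=3) = 9/43 + 1/43 = 10/43
H(X) = -[(13/43)·log₂(13/43) + (12/43)·log₂(12/43) + (8/43)·log₂(8/43) + (10/43)·log₂(10/43)]
  = 0.52176 + 0.51385 + 0.45140 + 0.48938 = 1.9764 bits

H(Y|X) = Σ_x P(x)·H(Y|X=x):
  X=0: P(X=0) = 13/43, P(Y|X=0) = (8/13, 5/13) → H(Y|X=0) = 0.96124
  X=1: P(X=1) = 12/43, P(Y|X=1) = (1/6, 5/6) → H(Y|X=1) = 0.65002
  X=2: P(X=2) = 8/43, P(Y|X=2) = (1/8, 7/8) → H(Y|X=2) = 0.54356
  X=3: P(X=3) = 10/43, P(Y|X=3) = (9/10, 1/10) → H(Y|X=3) = 0.46900
H(Y|X) = (13/43)·0.96124 + (12/43)·0.65002 + (8/43)·0.54356 + (10/43)·0.46900 = 0.6822 bits

H(X,Y) = -Σ_{x,y} P(x,y) log₂ P(x,y). Per-cell terms -P(x,y)·log₂P(x,y):
  X=0: 0.45140, 0.36097
  X=1: 0.20587, 0.48938
  X=2: 0.12619, 0.42633
  X=3: 0.47226, 0.12619
Sum of the 8 terms: H(X,Y) = 2.6586 bits

Chain rule check:
  H(X) + H(Y|X) = 1.9764 + 0.6822 = 2.6586 bits
  H(X,Y) = 2.6586 bits
✓ Chain rule verified.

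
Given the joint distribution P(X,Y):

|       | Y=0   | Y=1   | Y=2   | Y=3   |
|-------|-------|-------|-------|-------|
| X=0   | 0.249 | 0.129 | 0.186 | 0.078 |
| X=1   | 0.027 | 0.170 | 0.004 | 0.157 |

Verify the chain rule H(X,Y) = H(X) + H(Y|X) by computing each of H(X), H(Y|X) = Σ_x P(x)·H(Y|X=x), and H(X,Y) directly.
H(X) = 0.9410 bits, H(Y|X) = 1.7045 bits, H(X,Y) = 2.6455 bits

Marginal of X (row sums):
  P(X=0) = 0.249 + 0.129 + 0.186 + 0.078 = 0.642
  P(X=1) = 0.027 + 0.170 + 0.004 + 0.157 = 0.358
H(X) = -[0.642·log₂(0.642) + 0.358·log₂(0.358)]
  = 0.41047 + 0.53054 = 0.9410 bits

H(Y|X) = Σ_x P(x)·H(Y|X=x):
  X=0: P(X=0) = 0.642, P(Y|X=0) = (83/214, 43/214, 31/107, 13/107) → H(Y|X=0) = 1.88245
  X=1: P(X=1) = 0.358, P(Y|X=1) = (27/358, 85/179, 2/179, 157/358) → H(Y|X=1) = 1.38540
H(Y|X) = 0.642·1.88245 + 0.358·1.38540 = 1.7045 bits

H(X,Y) = -Σ_{x,y} P(x,y) log₂ P(x,y). Per-cell terms -P(x,y)·log₂P(x,y):
  X=0: 0.49944, 0.38114, 0.45135, 0.28707
  X=1: 0.14069, 0.43459, 0.03186, 0.41937
Sum of the 8 terms: H(X,Y) = 2.6455 bits

Chain rule check:
  H(X) + H(Y|X) = 0.9410 + 1.7045 = 2.6455 bits
  H(X,Y) = 2.6455 bits
✓ Chain rule verified.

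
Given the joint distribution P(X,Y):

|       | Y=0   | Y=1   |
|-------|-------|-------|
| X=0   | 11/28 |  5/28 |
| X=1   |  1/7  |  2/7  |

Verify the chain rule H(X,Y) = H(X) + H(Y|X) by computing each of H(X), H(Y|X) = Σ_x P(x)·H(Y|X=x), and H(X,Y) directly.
H(X) = 0.9852 bits, H(Y|X) = 0.9056 bits, H(X,Y) = 1.8908 bits

Marginal of X (row sums):
  P(X=0) = 11/28 + 5/28 = 4/7
  P(X=1) = 1/7 + 2/7 = 3/7
H(X) = -[(4/7)·log₂(4/7) + (3/7)·log₂(3/7)]
  = 0.4613 + 0.5239 = 0.9852 bits

H(Y|X) = Σ_x P(x)·H(Y|X=x):
  X=0: P(X=0) = 4/7, P(Y|X=0) = (11/16, 5/16) → H(Y|X=0) = 0.8960
  X=1: P(X=1) = 3/7, P(Y|X=1) = (1/3, 2/3) → H(Y|X=1) = 0.9183
H(Y|X) = (4/7)·0.8960 + (3/7)·0.9183 = 0.9056 bits

H(X,Y) = -Σ_{x,y} P(x,y) log₂ P(x,y). Per-cell terms -P(x,y)·log₂P(x,y):
  X=0: 0.5295, 0.4438
  X=1: 0.4011, 0.5164
Sum of the 4 terms: H(X,Y) = 1.8908 bits

Chain rule check:
  H(X) + H(Y|X) = 0.9852 + 0.9056 = 1.8908 bits
  H(X,Y) = 1.8908 bits
✓ Chain rule verified.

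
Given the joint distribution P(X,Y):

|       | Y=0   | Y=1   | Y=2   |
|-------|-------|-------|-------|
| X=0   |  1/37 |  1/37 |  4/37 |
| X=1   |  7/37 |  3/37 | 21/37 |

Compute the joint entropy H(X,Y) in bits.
1.8407 bits

H(X,Y) = -Σ_{x,y} P(x,y) log₂ P(x,y). Per-cell terms -P(x,y)·log₂P(x,y):
  X=0: 0.14080, 0.14080, 0.34697
  X=1: 0.45445, 0.29388, 0.46378
Sum of the 6 terms: H(X,Y) = 1.8407 bits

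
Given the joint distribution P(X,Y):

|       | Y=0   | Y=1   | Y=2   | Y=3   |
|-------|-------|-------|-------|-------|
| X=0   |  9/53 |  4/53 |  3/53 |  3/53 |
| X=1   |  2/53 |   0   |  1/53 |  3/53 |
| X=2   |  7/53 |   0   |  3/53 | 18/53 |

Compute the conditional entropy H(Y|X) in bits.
1.4824 bits

H(Y|X) = H(X,Y) - H(X)

H(X,Y) = -Σ_{x,y} P(x,y) log₂ P(x,y). Per-cell terms -P(x,y)·log₂P(x,y):
  X=0: 0.4344, 0.2814, 0.2345, 0.2345
  X=1: 0.1784, 0.0000, 0.1081, 0.2345
  X=2: 0.3857, 0.0000, 0.2345, 0.5291
  (cells with P = 0 contribute 0)
Sum of the 12 terms: H(X,Y) = 2.8551 bits

Marginal of X (row sums):
  P(X=0) = 9/53 + 4/53 + 3/53 + 3/53 = 19/53
  P(X=1) = 2/53 + 0 + 1/53 + 3/53 = 6/53
  P(X=2) = 7/53 + 0 + 3/53 + 18/53 = 28/53
H(X) = -[(19/53)·log₂(19/53) + (6/53)·log₂(6/53) + (28/53)·log₂(28/53)]
  = 0.5306 + 0.3558 + 0.4863 = 1.3727 bits

H(Y|X) = H(X,Y) - H(X) = 2.8551 - 1.3727 = 1.4824 bits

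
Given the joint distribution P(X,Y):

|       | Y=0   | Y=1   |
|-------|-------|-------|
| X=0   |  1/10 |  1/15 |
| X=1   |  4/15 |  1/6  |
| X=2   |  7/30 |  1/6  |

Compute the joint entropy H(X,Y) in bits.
2.4527 bits

H(X,Y) = -Σ_{x,y} P(x,y) log₂ P(x,y). Per-cell terms -P(x,y)·log₂P(x,y):
  X=0: 0.3322, 0.2605
  X=1: 0.5085, 0.4308
  X=2: 0.4899, 0.4308
Sum of the 6 terms: H(X,Y) = 2.4527 bits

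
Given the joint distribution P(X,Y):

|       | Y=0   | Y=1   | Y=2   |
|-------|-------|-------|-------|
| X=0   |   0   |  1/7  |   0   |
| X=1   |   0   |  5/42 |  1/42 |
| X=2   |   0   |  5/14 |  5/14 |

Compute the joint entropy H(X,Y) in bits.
1.9560 bits

H(X,Y) = -Σ_{x,y} P(x,y) log₂ P(x,y). Per-cell terms -P(x,y)·log₂P(x,y):
  X=0: 0.0000, 0.4011, 0.0000
  X=1: 0.0000, 0.3655, 0.1284
  X=2: 0.0000, 0.5305, 0.5305
  (cells with P = 0 contribute 0)
Sum of the 9 terms: H(X,Y) = 1.9560 bits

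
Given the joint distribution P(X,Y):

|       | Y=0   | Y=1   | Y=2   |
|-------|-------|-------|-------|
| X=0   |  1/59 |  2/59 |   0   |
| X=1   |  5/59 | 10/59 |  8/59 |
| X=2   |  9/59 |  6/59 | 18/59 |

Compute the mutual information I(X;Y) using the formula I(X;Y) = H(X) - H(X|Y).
0.0994 bits

I(X;Y) = H(X) - H(X|Y)

Marginal of X (row sums):
  P(X=0) = 1/59 + 2/59 + 0 = 3/59
  P(X=1) = 5/59 + 10/59 + 8/59 = 23/59
  P(X=2) = 9/59 + 6/59 + 18/59 = 33/59
H(X) = -[(3/59)·log₂(3/59) + (23/59)·log₂(23/59) + (33/59)·log₂(33/59)]
  = 0.218526 + 0.529811 + 0.468851 = 1.217188 bits

Marginal of Y (column sums):
  P(Y=0) = 1/59 + 5/59 + 9/59 = 15/59
  P(Y=1) = 2/59 + 10/59 + 6/59 = 18/59
  P(Y=2) = 0 + 8/59 + 18/59 = 26/59
H(X|Y) = Σ_y P(y)·H(X|Y=y):
  Y=0: P(Y=0) = 15/59, P(X|Y=0) = (1/15, 1/3, 3/5) → H(X|Y=0) = 1.230960
  Y=1: P(Y=1) = 18/59, P(X|Y=1) = (1/9, 5/9, 1/3) → H(X|Y=1) = 1.351644
  Y=2: P(Y=2) = 26/59, P(X|Y=2) = (0, 4/13, 9/13) → H(X|Y=2) = 0.890492
H(X|Y) = (15/59)·1.230960 + (18/59)·1.351644 + (26/59)·0.890492 = 1.117742 bits

I(X;Y) = H(X) - H(X|Y) = 1.217188 - 1.117742 = 0.0994 bits

Cross-check via I(X;Y) = H(X) + H(Y) - H(X,Y): computing H(Y) from the column sums and H(X,Y) from the 9 cells in the same way gives H(Y) = 1.545805 bits and H(X,Y) = 2.663547 bits, so
I(X;Y) = 1.217188 + 1.545805 - 2.663547 = 0.0994 bits ✓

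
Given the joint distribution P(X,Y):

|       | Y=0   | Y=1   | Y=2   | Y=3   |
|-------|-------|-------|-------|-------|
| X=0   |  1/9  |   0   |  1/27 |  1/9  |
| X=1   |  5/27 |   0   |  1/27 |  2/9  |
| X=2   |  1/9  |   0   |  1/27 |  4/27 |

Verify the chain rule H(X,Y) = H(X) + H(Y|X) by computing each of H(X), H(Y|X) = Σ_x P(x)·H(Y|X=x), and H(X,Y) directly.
H(X) = 1.5448 bits, H(Y|X) = 1.3810 bits, H(X,Y) = 2.9258 bits

Marginal of X (row sums):
  P(X=0) = 1/9 + 0 + 1/27 + 1/9 = 7/27
  P(X=1) = 5/27 + 0 + 1/27 + 2/9 = 4/9
  P(X=2) = 1/9 + 0 + 1/27 + 4/27 = 8/27
H(X) = -[(7/27)·log₂(7/27) + (4/9)·log₂(4/9) + (8/27)·log₂(8/27)]
  = 0.5049159 + 0.5199667 + 0.5199667 = 1.5448 bits

H(Y|X) = Σ_x P(x)·H(Y|X=x):
  X=0: P(X=0) = 7/27, P(Y|X=0) = (3/7, 0, 1/7, 3/7) → H(Y|X=0) = 1.4488156
  X=1: P(X=1) = 4/9, P(Y|X=1) = (5/12, 0, 1/12, 1/2) → H(Y|X=1) = 1.3250112
  X=2: P(X=2) = 8/27, P(Y|X=2) = (3/8, 0, 1/8, 1/2) → H(Y|X=2) = 1.4056391
H(Y|X) = (7/27)·1.4488156 + (4/9)·1.3250112 + (8/27)·1.4056391 = 1.3810 bits

H(X,Y) = -Σ_{x,y} P(x,y) log₂ P(x,y). Per-cell terms -P(x,y)·log₂P(x,y):
  X=0: 0.3522139, 0.0000000, 0.1761069, 0.3522139
  X=1: 0.4505480, 0.0000000, 0.1761069, 0.4822056
  X=2: 0.3522139, 0.0000000, 0.1761069, 0.4081315
  (cells with P = 0 contribute 0)
Sum of the 12 terms: H(X,Y) = 2.9258 bits

Chain rule check:
  H(X) + H(Y|X) = 1.5448 + 1.3810 = 2.9258 bits
  H(X,Y) = 2.9258 bits
✓ Chain rule verified.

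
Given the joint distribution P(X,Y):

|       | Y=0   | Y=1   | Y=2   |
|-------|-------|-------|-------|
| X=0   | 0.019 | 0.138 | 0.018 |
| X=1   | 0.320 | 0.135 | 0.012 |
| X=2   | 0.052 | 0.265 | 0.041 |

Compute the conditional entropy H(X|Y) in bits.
1.2365 bits

H(X|Y) = H(X,Y) - H(Y)

H(X,Y) = -Σ_{x,y} P(x,y) log₂ P(x,y). Per-cell terms -P(x,y)·log₂P(x,y):
  X=0: 0.10864, 0.39430, 0.10433
  X=1: 0.52603, 0.39001, 0.07657
  X=2: 0.22180, 0.50772, 0.18894
Sum of the 9 terms: H(X,Y) = 2.5183 bits

Marginal of Y (column sums):
  P(Y=0) = 0.019 + 0.320 + 0.052 = 0.391
  P(Y=1) = 0.138 + 0.135 + 0.265 = 0.538
  P(Y=2) = 0.018 + 0.012 + 0.041 = 0.071
H(Y) = -[0.391·log₂(0.391) + 0.538·log₂(0.538) + 0.071·log₂(0.071)]
  = 0.52971 + 0.48115 + 0.27094 = 1.2818 bits

H(X|Y) = H(X,Y) - H(Y) = 2.5183 - 1.2818 = 1.2365 bits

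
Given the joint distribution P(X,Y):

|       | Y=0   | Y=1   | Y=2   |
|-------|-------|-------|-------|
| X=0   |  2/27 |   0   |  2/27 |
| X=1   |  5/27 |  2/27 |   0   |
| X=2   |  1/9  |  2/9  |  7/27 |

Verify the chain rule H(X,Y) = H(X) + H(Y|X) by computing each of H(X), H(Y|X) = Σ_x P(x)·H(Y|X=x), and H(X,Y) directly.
H(X) = 1.3604 bits, H(Y|X) = 1.2639 bits, H(X,Y) = 2.6243 bits

Marginal of X (row sums):
  P(X=0) = 2/27 + 0 + 2/27 = 4/27
  P(X=1) = 5/27 + 2/27 + 0 = 7/27
  P(X=2) = 1/9 + 2/9 + 7/27 = 16/27
H(X) = -[(4/27)·log₂(4/27) + (7/27)·log₂(7/27) + (16/27)·log₂(16/27)]
  = 0.40813 + 0.50492 + 0.44734 = 1.3604 bits

H(Y|X) = Σ_x P(x)·H(Y|X=x):
  X=0: P(X=0) = 4/27, P(Y|X=0) = (1/2, 0, 1/2) → H(Y|X=0) = 1.00000
  X=1: P(X=1) = 7/27, P(Y|X=1) = (5/7, 2/7, 0) → H(Y|X=1) = 0.86312
  X=2: P(X=2) = 16/27, P(Y|X=2) = (3/16, 3/8, 7/16) → H(Y|X=2) = 1.50524
H(Y|X) = (4/27)·1.00000 + (7/27)·0.86312 + (16/27)·1.50524 = 1.2639 bits

H(X,Y) = -Σ_{x,y} P(x,y) log₂ P(x,y). Per-cell terms -P(x,y)·log₂P(x,y):
  X=0: 0.27814, 0.00000, 0.27814
  X=1: 0.45055, 0.27814, 0.00000
  X=2: 0.35221, 0.48221, 0.50492
  (cells with P = 0 contribute 0)
Sum of the 9 terms: H(X,Y) = 2.6243 bits

Chain rule check:
  H(X) + H(Y|X) = 1.3604 + 1.2639 = 2.6243 bits
  H(X,Y) = 2.6243 bits
✓ Chain rule verified.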